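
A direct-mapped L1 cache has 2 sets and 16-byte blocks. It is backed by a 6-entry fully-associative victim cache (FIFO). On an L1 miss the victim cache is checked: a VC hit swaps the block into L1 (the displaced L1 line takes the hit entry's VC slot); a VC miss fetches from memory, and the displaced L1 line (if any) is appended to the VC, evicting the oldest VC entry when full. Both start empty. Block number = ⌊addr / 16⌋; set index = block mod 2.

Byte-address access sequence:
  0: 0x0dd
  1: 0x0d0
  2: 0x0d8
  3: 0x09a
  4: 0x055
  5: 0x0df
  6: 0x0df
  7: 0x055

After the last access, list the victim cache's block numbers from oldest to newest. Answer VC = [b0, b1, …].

VC = [13, 9]

  [0] addr=0xdd blk=13 s=1: MISS | VC []
  [1] addr=0xd0 blk=13 s=1: L1-HIT | VC []
  [2] addr=0xd8 blk=13 s=1: L1-HIT | VC []
  [3] addr=0x9a blk=9 s=1: MISS | VC [13]
  [4] addr=0x55 blk=5 s=1: MISS | VC [13, 9]
  [5] addr=0xdf blk=13 s=1: VC-HIT | VC [5, 9]
  [6] addr=0xdf blk=13 s=1: L1-HIT | VC [5, 9]
  [7] addr=0x55 blk=5 s=1: VC-HIT | VC [13, 9]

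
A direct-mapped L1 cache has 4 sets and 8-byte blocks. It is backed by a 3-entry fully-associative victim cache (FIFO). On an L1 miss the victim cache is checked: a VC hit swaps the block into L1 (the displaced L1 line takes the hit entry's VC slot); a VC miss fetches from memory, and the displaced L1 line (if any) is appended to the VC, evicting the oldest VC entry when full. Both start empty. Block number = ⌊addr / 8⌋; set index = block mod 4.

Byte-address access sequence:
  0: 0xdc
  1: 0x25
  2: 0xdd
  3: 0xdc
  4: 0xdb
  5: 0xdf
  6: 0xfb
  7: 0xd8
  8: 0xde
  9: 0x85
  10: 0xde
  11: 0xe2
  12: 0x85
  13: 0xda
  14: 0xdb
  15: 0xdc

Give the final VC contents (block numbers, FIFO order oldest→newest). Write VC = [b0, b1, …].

#0 0xdc→b27/s3 MISS; vc=[]
#1 0x25→b4/s0 MISS; vc=[]
#2 0xdd→b27/s3 L1-HIT; vc=[]
#3 0xdc→b27/s3 L1-HIT; vc=[]
#4 0xdb→b27/s3 L1-HIT; vc=[]
#5 0xdf→b27/s3 L1-HIT; vc=[]
#6 0xfb→b31/s3 MISS; vc=[27]
#7 0xd8→b27/s3 VC-HIT; vc=[31]
#8 0xde→b27/s3 L1-HIT; vc=[31]
#9 0x85→b16/s0 MISS; vc=[31,4]
#10 0xde→b27/s3 L1-HIT; vc=[31,4]
#11 0xe2→b28/s0 MISS; vc=[31,4,16]
#12 0x85→b16/s0 VC-HIT; vc=[31,4,28]
#13 0xda→b27/s3 L1-HIT; vc=[31,4,28]
#14 0xdb→b27/s3 L1-HIT; vc=[31,4,28]
#15 0xdc→b27/s3 L1-HIT; vc=[31,4,28]

VC = [31, 4, 28]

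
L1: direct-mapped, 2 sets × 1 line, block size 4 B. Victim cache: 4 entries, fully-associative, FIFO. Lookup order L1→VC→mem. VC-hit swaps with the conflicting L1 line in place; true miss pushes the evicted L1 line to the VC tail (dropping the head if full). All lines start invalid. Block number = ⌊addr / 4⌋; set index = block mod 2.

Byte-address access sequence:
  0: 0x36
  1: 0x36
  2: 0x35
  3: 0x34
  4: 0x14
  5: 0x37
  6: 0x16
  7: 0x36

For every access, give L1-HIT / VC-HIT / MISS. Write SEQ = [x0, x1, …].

SEQ = [MISS, L1-HIT, L1-HIT, L1-HIT, MISS, VC-HIT, VC-HIT, VC-HIT]

  [0] addr=0x36 blk=13 s=1: MISS | VC []
  [1] addr=0x36 blk=13 s=1: L1-HIT | VC []
  [2] addr=0x35 blk=13 s=1: L1-HIT | VC []
  [3] addr=0x34 blk=13 s=1: L1-HIT | VC []
  [4] addr=0x14 blk=5 s=1: MISS | VC [13]
  [5] addr=0x37 blk=13 s=1: VC-HIT | VC [5]
  [6] addr=0x16 blk=5 s=1: VC-HIT | VC [13]
  [7] addr=0x36 blk=13 s=1: VC-HIT | VC [5]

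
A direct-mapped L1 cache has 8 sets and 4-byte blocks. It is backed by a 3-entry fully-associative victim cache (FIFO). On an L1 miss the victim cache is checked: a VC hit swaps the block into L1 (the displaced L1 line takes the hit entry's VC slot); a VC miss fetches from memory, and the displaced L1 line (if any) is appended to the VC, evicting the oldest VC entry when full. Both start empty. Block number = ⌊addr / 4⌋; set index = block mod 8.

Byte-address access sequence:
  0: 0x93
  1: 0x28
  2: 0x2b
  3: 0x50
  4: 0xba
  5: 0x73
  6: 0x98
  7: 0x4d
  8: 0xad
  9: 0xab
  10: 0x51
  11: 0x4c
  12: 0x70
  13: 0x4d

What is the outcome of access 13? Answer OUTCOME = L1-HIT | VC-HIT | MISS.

#0 0x93→b36/s4 MISS; vc=[]
#1 0x28→b10/s2 MISS; vc=[]
#2 0x2b→b10/s2 L1-HIT; vc=[]
#3 0x50→b20/s4 MISS; vc=[36]
#4 0xba→b46/s6 MISS; vc=[36]
#5 0x73→b28/s4 MISS; vc=[36,20]
#6 0x98→b38/s6 MISS; vc=[36,20,46]
#7 0x4d→b19/s3 MISS; vc=[36,20,46]
#8 0xad→b43/s3 MISS; vc=[20,46,19]
#9 0xab→b42/s2 MISS; vc=[46,19,10]
#10 0x51→b20/s4 MISS; vc=[19,10,28]
#11 0x4c→b19/s3 VC-HIT; vc=[43,10,28]
#12 0x70→b28/s4 VC-HIT; vc=[43,10,20]
#13 0x4d→b19/s3 L1-HIT; vc=[43,10,20]

OUTCOME = L1-HIT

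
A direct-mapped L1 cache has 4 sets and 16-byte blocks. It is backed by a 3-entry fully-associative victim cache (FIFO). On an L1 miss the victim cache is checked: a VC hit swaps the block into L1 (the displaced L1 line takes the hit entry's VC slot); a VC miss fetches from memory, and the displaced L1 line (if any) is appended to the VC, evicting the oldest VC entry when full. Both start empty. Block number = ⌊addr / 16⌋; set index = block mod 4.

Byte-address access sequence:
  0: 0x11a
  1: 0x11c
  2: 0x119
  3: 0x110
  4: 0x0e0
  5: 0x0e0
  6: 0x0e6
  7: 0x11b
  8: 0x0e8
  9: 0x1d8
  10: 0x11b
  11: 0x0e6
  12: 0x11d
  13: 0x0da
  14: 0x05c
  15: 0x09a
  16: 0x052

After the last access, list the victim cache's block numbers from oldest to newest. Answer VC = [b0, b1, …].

  [0] addr=0x11a blk=17 s=1: MISS | VC []
  [1] addr=0x11c blk=17 s=1: L1-HIT | VC []
  [2] addr=0x119 blk=17 s=1: L1-HIT | VC []
  [3] addr=0x110 blk=17 s=1: L1-HIT | VC []
  [4] addr=0xe0 blk=14 s=2: MISS | VC []
  [5] addr=0xe0 blk=14 s=2: L1-HIT | VC []
  [6] addr=0xe6 blk=14 s=2: L1-HIT | VC []
  [7] addr=0x11b blk=17 s=1: L1-HIT | VC []
  [8] addr=0xe8 blk=14 s=2: L1-HIT | VC []
  [9] addr=0x1d8 blk=29 s=1: MISS | VC [17]
  [10] addr=0x11b blk=17 s=1: VC-HIT | VC [29]
  [11] addr=0xe6 blk=14 s=2: L1-HIT | VC [29]
  [12] addr=0x11d blk=17 s=1: L1-HIT | VC [29]
  [13] addr=0xda blk=13 s=1: MISS | VC [29, 17]
  [14] addr=0x5c blk=5 s=1: MISS | VC [29, 17, 13]
  [15] addr=0x9a blk=9 s=1: MISS | VC [17, 13, 5]
  [16] addr=0x52 blk=5 s=1: VC-HIT | VC [17, 13, 9]

VC = [17, 13, 9]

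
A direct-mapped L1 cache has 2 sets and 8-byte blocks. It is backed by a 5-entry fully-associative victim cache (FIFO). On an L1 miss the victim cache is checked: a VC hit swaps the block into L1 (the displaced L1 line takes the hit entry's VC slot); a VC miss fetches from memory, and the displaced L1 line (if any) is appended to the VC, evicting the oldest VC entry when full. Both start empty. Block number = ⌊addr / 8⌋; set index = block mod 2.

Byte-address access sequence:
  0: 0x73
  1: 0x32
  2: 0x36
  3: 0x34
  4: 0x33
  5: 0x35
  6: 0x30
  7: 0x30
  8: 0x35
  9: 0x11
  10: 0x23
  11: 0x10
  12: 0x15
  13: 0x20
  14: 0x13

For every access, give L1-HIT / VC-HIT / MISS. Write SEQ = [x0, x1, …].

SEQ = [MISS, MISS, L1-HIT, L1-HIT, L1-HIT, L1-HIT, L1-HIT, L1-HIT, L1-HIT, MISS, MISS, VC-HIT, L1-HIT, VC-HIT, VC-HIT]

  [0] addr=0x73 blk=14 s=0: MISS | VC []
  [1] addr=0x32 blk=6 s=0: MISS | VC [14]
  [2] addr=0x36 blk=6 s=0: L1-HIT | VC [14]
  [3] addr=0x34 blk=6 s=0: L1-HIT | VC [14]
  [4] addr=0x33 blk=6 s=0: L1-HIT | VC [14]
  [5] addr=0x35 blk=6 s=0: L1-HIT | VC [14]
  [6] addr=0x30 blk=6 s=0: L1-HIT | VC [14]
  [7] addr=0x30 blk=6 s=0: L1-HIT | VC [14]
  [8] addr=0x35 blk=6 s=0: L1-HIT | VC [14]
  [9] addr=0x11 blk=2 s=0: MISS | VC [14, 6]
  [10] addr=0x23 blk=4 s=0: MISS | VC [14, 6, 2]
  [11] addr=0x10 blk=2 s=0: VC-HIT | VC [14, 6, 4]
  [12] addr=0x15 blk=2 s=0: L1-HIT | VC [14, 6, 4]
  [13] addr=0x20 blk=4 s=0: VC-HIT | VC [14, 6, 2]
  [14] addr=0x13 blk=2 s=0: VC-HIT | VC [14, 6, 4]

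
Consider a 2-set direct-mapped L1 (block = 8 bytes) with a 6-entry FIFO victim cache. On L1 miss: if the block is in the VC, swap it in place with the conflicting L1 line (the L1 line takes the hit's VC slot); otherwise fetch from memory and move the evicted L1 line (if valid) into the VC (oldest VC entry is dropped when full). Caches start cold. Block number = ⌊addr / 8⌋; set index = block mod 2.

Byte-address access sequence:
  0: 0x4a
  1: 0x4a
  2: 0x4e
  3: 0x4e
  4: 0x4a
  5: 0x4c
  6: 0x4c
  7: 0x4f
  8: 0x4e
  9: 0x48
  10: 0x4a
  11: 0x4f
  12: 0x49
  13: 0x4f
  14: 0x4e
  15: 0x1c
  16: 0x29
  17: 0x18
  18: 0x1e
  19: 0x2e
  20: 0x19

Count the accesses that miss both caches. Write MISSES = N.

0: 0x4a (blk 9, set 1) → MISS  vc=[]
1: 0x4a (blk 9, set 1) → L1-HIT  vc=[]
2: 0x4e (blk 9, set 1) → L1-HIT  vc=[]
3: 0x4e (blk 9, set 1) → L1-HIT  vc=[]
4: 0x4a (blk 9, set 1) → L1-HIT  vc=[]
5: 0x4c (blk 9, set 1) → L1-HIT  vc=[]
6: 0x4c (blk 9, set 1) → L1-HIT  vc=[]
7: 0x4f (blk 9, set 1) → L1-HIT  vc=[]
8: 0x4e (blk 9, set 1) → L1-HIT  vc=[]
9: 0x48 (blk 9, set 1) → L1-HIT  vc=[]
10: 0x4a (blk 9, set 1) → L1-HIT  vc=[]
11: 0x4f (blk 9, set 1) → L1-HIT  vc=[]
12: 0x49 (blk 9, set 1) → L1-HIT  vc=[]
13: 0x4f (blk 9, set 1) → L1-HIT  vc=[]
14: 0x4e (blk 9, set 1) → L1-HIT  vc=[]
15: 0x1c (blk 3, set 1) → MISS  vc=[9]
16: 0x29 (blk 5, set 1) → MISS  vc=[9, 3]
17: 0x18 (blk 3, set 1) → VC-HIT  vc=[9, 5]
18: 0x1e (blk 3, set 1) → L1-HIT  vc=[9, 5]
19: 0x2e (blk 5, set 1) → VC-HIT  vc=[9, 3]
20: 0x19 (blk 3, set 1) → VC-HIT  vc=[9, 5]

MISSES = 3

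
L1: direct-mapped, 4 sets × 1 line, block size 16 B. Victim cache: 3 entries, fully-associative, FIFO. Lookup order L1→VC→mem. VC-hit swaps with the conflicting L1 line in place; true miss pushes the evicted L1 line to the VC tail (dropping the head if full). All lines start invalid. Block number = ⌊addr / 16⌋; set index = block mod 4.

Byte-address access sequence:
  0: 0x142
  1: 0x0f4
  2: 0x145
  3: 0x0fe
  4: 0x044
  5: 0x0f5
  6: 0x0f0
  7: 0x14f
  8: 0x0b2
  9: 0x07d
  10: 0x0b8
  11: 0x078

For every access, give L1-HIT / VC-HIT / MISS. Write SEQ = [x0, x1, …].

SEQ = [MISS, MISS, L1-HIT, L1-HIT, MISS, L1-HIT, L1-HIT, VC-HIT, MISS, MISS, VC-HIT, VC-HIT]

0: 0x142 (blk 20, set 0) → MISS  vc=[]
1: 0xf4 (blk 15, set 3) → MISS  vc=[]
2: 0x145 (blk 20, set 0) → L1-HIT  vc=[]
3: 0xfe (blk 15, set 3) → L1-HIT  vc=[]
4: 0x44 (blk 4, set 0) → MISS  vc=[20]
5: 0xf5 (blk 15, set 3) → L1-HIT  vc=[20]
6: 0xf0 (blk 15, set 3) → L1-HIT  vc=[20]
7: 0x14f (blk 20, set 0) → VC-HIT  vc=[4]
8: 0xb2 (blk 11, set 3) → MISS  vc=[4, 15]
9: 0x7d (blk 7, set 3) → MISS  vc=[4, 15, 11]
10: 0xb8 (blk 11, set 3) → VC-HIT  vc=[4, 15, 7]
11: 0x78 (blk 7, set 3) → VC-HIT  vc=[4, 15, 11]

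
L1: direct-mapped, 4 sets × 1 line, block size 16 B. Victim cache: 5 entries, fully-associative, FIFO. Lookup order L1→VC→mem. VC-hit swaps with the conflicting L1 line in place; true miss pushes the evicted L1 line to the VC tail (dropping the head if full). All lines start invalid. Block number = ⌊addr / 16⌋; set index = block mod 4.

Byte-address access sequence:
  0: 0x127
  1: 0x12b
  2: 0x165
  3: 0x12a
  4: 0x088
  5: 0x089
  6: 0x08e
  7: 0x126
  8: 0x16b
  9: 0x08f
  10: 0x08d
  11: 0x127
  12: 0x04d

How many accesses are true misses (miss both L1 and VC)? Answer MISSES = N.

MISSES = 4

#0 0x127→b18/s2 MISS; vc=[]
#1 0x12b→b18/s2 L1-HIT; vc=[]
#2 0x165→b22/s2 MISS; vc=[18]
#3 0x12a→b18/s2 VC-HIT; vc=[22]
#4 0x88→b8/s0 MISS; vc=[22]
#5 0x89→b8/s0 L1-HIT; vc=[22]
#6 0x8e→b8/s0 L1-HIT; vc=[22]
#7 0x126→b18/s2 L1-HIT; vc=[22]
#8 0x16b→b22/s2 VC-HIT; vc=[18]
#9 0x8f→b8/s0 L1-HIT; vc=[18]
#10 0x8d→b8/s0 L1-HIT; vc=[18]
#11 0x127→b18/s2 VC-HIT; vc=[22]
#12 0x4d→b4/s0 MISS; vc=[22,8]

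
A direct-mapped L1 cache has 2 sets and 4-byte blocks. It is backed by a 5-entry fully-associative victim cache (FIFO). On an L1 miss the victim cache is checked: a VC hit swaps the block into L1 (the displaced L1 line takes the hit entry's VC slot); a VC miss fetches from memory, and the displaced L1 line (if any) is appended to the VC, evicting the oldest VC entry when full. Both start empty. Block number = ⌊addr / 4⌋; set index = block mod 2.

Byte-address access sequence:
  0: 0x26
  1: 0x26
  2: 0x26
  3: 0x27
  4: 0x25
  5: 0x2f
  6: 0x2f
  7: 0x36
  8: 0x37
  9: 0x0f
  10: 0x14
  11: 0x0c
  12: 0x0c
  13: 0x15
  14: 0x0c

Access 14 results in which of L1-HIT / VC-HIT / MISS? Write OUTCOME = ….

OUTCOME = VC-HIT

0: 0x26 (blk 9, set 1) → MISS  vc=[]
1: 0x26 (blk 9, set 1) → L1-HIT  vc=[]
2: 0x26 (blk 9, set 1) → L1-HIT  vc=[]
3: 0x27 (blk 9, set 1) → L1-HIT  vc=[]
4: 0x25 (blk 9, set 1) → L1-HIT  vc=[]
5: 0x2f (blk 11, set 1) → MISS  vc=[9]
6: 0x2f (blk 11, set 1) → L1-HIT  vc=[9]
7: 0x36 (blk 13, set 1) → MISS  vc=[9, 11]
8: 0x37 (blk 13, set 1) → L1-HIT  vc=[9, 11]
9: 0xf (blk 3, set 1) → MISS  vc=[9, 11, 13]
10: 0x14 (blk 5, set 1) → MISS  vc=[9, 11, 13, 3]
11: 0xc (blk 3, set 1) → VC-HIT  vc=[9, 11, 13, 5]
12: 0xc (blk 3, set 1) → L1-HIT  vc=[9, 11, 13, 5]
13: 0x15 (blk 5, set 1) → VC-HIT  vc=[9, 11, 13, 3]
14: 0xc (blk 3, set 1) → VC-HIT  vc=[9, 11, 13, 5]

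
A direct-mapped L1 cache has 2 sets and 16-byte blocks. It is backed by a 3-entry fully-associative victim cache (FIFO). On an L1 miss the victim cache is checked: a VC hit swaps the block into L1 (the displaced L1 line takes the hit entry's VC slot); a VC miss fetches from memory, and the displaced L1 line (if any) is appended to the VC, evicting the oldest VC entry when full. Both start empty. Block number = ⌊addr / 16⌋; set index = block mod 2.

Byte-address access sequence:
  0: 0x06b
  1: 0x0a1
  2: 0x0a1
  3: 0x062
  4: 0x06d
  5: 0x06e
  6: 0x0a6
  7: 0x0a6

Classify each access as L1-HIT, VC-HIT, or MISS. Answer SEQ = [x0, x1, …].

0: 0x6b (blk 6, set 0) → MISS  vc=[]
1: 0xa1 (blk 10, set 0) → MISS  vc=[6]
2: 0xa1 (blk 10, set 0) → L1-HIT  vc=[6]
3: 0x62 (blk 6, set 0) → VC-HIT  vc=[10]
4: 0x6d (blk 6, set 0) → L1-HIT  vc=[10]
5: 0x6e (blk 6, set 0) → L1-HIT  vc=[10]
6: 0xa6 (blk 10, set 0) → VC-HIT  vc=[6]
7: 0xa6 (blk 10, set 0) → L1-HIT  vc=[6]

SEQ = [MISS, MISS, L1-HIT, VC-HIT, L1-HIT, L1-HIT, VC-HIT, L1-HIT]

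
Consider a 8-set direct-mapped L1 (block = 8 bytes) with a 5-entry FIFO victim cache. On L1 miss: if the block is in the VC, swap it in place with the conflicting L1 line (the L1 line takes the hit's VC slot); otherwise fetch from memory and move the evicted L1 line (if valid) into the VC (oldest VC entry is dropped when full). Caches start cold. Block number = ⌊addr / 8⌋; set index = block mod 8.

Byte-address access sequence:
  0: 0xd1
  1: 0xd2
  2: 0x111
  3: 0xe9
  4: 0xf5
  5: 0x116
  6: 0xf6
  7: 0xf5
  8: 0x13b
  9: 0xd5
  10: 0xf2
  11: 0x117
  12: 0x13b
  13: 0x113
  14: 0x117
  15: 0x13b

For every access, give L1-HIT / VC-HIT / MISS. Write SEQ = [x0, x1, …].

SEQ = [MISS, L1-HIT, MISS, MISS, MISS, L1-HIT, L1-HIT, L1-HIT, MISS, VC-HIT, L1-HIT, VC-HIT, L1-HIT, L1-HIT, L1-HIT, L1-HIT]

0: 0xd1 (blk 26, set 2) → MISS  vc=[]
1: 0xd2 (blk 26, set 2) → L1-HIT  vc=[]
2: 0x111 (blk 34, set 2) → MISS  vc=[26]
3: 0xe9 (blk 29, set 5) → MISS  vc=[26]
4: 0xf5 (blk 30, set 6) → MISS  vc=[26]
5: 0x116 (blk 34, set 2) → L1-HIT  vc=[26]
6: 0xf6 (blk 30, set 6) → L1-HIT  vc=[26]
7: 0xf5 (blk 30, set 6) → L1-HIT  vc=[26]
8: 0x13b (blk 39, set 7) → MISS  vc=[26]
9: 0xd5 (blk 26, set 2) → VC-HIT  vc=[34]
10: 0xf2 (blk 30, set 6) → L1-HIT  vc=[34]
11: 0x117 (blk 34, set 2) → VC-HIT  vc=[26]
12: 0x13b (blk 39, set 7) → L1-HIT  vc=[26]
13: 0x113 (blk 34, set 2) → L1-HIT  vc=[26]
14: 0x117 (blk 34, set 2) → L1-HIT  vc=[26]
15: 0x13b (blk 39, set 7) → L1-HIT  vc=[26]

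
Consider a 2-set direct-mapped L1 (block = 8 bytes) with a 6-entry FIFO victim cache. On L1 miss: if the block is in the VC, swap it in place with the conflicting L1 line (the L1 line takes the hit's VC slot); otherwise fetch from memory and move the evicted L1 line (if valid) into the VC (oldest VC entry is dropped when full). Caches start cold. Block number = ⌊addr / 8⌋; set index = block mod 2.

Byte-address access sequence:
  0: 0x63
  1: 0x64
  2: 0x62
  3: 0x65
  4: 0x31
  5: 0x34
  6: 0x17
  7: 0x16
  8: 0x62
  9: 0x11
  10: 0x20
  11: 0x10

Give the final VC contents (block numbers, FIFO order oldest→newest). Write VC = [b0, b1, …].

0: 0x63 (blk 12, set 0) → MISS  vc=[]
1: 0x64 (blk 12, set 0) → L1-HIT  vc=[]
2: 0x62 (blk 12, set 0) → L1-HIT  vc=[]
3: 0x65 (blk 12, set 0) → L1-HIT  vc=[]
4: 0x31 (blk 6, set 0) → MISS  vc=[12]
5: 0x34 (blk 6, set 0) → L1-HIT  vc=[12]
6: 0x17 (blk 2, set 0) → MISS  vc=[12, 6]
7: 0x16 (blk 2, set 0) → L1-HIT  vc=[12, 6]
8: 0x62 (blk 12, set 0) → VC-HIT  vc=[2, 6]
9: 0x11 (blk 2, set 0) → VC-HIT  vc=[12, 6]
10: 0x20 (blk 4, set 0) → MISS  vc=[12, 6, 2]
11: 0x10 (blk 2, set 0) → VC-HIT  vc=[12, 6, 4]

VC = [12, 6, 4]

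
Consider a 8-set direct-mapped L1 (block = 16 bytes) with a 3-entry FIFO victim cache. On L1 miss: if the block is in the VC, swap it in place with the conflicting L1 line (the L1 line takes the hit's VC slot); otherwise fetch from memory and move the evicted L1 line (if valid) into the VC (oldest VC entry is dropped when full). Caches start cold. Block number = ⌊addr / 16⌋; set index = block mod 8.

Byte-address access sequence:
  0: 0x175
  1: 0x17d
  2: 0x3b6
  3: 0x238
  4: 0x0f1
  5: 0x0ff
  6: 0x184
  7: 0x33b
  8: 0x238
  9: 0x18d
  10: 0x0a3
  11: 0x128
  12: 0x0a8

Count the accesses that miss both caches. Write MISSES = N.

MISSES = 8

  [0] addr=0x175 blk=23 s=7: MISS | VC []
  [1] addr=0x17d blk=23 s=7: L1-HIT | VC []
  [2] addr=0x3b6 blk=59 s=3: MISS | VC []
  [3] addr=0x238 blk=35 s=3: MISS | VC [59]
  [4] addr=0xf1 blk=15 s=7: MISS | VC [59, 23]
  [5] addr=0xff blk=15 s=7: L1-HIT | VC [59, 23]
  [6] addr=0x184 blk=24 s=0: MISS | VC [59, 23]
  [7] addr=0x33b blk=51 s=3: MISS | VC [59, 23, 35]
  [8] addr=0x238 blk=35 s=3: VC-HIT | VC [59, 23, 51]
  [9] addr=0x18d blk=24 s=0: L1-HIT | VC [59, 23, 51]
  [10] addr=0xa3 blk=10 s=2: MISS | VC [59, 23, 51]
  [11] addr=0x128 blk=18 s=2: MISS | VC [23, 51, 10]
  [12] addr=0xa8 blk=10 s=2: VC-HIT | VC [23, 51, 18]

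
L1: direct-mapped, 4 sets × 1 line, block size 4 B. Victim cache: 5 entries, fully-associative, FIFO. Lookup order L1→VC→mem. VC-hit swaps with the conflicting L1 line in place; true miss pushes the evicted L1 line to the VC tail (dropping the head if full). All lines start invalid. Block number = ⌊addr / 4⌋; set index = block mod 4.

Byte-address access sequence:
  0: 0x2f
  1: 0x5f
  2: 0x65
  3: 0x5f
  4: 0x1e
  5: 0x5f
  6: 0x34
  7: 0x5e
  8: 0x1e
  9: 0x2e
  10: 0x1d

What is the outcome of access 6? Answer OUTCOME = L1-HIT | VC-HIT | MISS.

OUTCOME = MISS

#0 0x2f→b11/s3 MISS; vc=[]
#1 0x5f→b23/s3 MISS; vc=[11]
#2 0x65→b25/s1 MISS; vc=[11]
#3 0x5f→b23/s3 L1-HIT; vc=[11]
#4 0x1e→b7/s3 MISS; vc=[11,23]
#5 0x5f→b23/s3 VC-HIT; vc=[11,7]
#6 0x34→b13/s1 MISS; vc=[11,7,25]
#7 0x5e→b23/s3 L1-HIT; vc=[11,7,25]
#8 0x1e→b7/s3 VC-HIT; vc=[11,23,25]
#9 0x2e→b11/s3 VC-HIT; vc=[7,23,25]
#10 0x1d→b7/s3 VC-HIT; vc=[11,23,25]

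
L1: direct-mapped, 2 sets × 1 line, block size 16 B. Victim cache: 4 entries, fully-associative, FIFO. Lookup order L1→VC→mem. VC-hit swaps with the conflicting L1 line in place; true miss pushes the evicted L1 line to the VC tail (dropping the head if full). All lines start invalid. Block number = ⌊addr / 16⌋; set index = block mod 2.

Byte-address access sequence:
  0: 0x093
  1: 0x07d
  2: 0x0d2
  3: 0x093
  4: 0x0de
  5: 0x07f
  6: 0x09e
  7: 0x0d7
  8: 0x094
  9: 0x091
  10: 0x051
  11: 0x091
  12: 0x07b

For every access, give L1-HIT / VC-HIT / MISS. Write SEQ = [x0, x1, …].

#0 0x93→b9/s1 MISS; vc=[]
#1 0x7d→b7/s1 MISS; vc=[9]
#2 0xd2→b13/s1 MISS; vc=[9,7]
#3 0x93→b9/s1 VC-HIT; vc=[13,7]
#4 0xde→b13/s1 VC-HIT; vc=[9,7]
#5 0x7f→b7/s1 VC-HIT; vc=[9,13]
#6 0x9e→b9/s1 VC-HIT; vc=[7,13]
#7 0xd7→b13/s1 VC-HIT; vc=[7,9]
#8 0x94→b9/s1 VC-HIT; vc=[7,13]
#9 0x91→b9/s1 L1-HIT; vc=[7,13]
#10 0x51→b5/s1 MISS; vc=[7,13,9]
#11 0x91→b9/s1 VC-HIT; vc=[7,13,5]
#12 0x7b→b7/s1 VC-HIT; vc=[9,13,5]

SEQ = [MISS, MISS, MISS, VC-HIT, VC-HIT, VC-HIT, VC-HIT, VC-HIT, VC-HIT, L1-HIT, MISS, VC-HIT, VC-HIT]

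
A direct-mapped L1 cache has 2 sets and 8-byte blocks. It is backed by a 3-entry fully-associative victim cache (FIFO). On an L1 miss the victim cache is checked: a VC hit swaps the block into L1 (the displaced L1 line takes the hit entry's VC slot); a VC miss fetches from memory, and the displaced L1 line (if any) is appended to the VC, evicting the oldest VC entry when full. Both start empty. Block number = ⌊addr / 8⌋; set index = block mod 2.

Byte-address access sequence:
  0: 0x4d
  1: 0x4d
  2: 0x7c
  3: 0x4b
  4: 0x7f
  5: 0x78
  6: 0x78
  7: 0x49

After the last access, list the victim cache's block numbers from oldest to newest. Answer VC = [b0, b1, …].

0: 0x4d (blk 9, set 1) → MISS  vc=[]
1: 0x4d (blk 9, set 1) → L1-HIT  vc=[]
2: 0x7c (blk 15, set 1) → MISS  vc=[9]
3: 0x4b (blk 9, set 1) → VC-HIT  vc=[15]
4: 0x7f (blk 15, set 1) → VC-HIT  vc=[9]
5: 0x78 (blk 15, set 1) → L1-HIT  vc=[9]
6: 0x78 (blk 15, set 1) → L1-HIT  vc=[9]
7: 0x49 (blk 9, set 1) → VC-HIT  vc=[15]

VC = [15]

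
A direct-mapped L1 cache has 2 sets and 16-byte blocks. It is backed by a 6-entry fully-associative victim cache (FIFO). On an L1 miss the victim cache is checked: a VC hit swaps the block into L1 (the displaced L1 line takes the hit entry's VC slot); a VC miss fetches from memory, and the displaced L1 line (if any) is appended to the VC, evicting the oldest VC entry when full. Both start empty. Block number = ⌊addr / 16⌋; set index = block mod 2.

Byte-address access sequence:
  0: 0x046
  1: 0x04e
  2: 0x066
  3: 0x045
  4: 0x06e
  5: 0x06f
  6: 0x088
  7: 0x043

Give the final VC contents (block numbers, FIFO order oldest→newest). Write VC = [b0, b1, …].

0: 0x46 (blk 4, set 0) → MISS  vc=[]
1: 0x4e (blk 4, set 0) → L1-HIT  vc=[]
2: 0x66 (blk 6, set 0) → MISS  vc=[4]
3: 0x45 (blk 4, set 0) → VC-HIT  vc=[6]
4: 0x6e (blk 6, set 0) → VC-HIT  vc=[4]
5: 0x6f (blk 6, set 0) → L1-HIT  vc=[4]
6: 0x88 (blk 8, set 0) → MISS  vc=[4, 6]
7: 0x43 (blk 4, set 0) → VC-HIT  vc=[8, 6]

VC = [8, 6]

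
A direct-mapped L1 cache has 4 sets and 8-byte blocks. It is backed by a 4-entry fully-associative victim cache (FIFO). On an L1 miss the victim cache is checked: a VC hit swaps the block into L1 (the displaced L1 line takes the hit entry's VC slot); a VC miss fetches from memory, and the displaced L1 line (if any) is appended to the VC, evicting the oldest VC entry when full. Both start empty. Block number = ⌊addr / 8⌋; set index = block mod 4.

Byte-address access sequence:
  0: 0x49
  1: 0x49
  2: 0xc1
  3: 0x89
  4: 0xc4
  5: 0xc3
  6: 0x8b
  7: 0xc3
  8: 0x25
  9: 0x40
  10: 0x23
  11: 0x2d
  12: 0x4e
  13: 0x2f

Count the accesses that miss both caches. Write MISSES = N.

MISSES = 6

#0 0x49→b9/s1 MISS; vc=[]
#1 0x49→b9/s1 L1-HIT; vc=[]
#2 0xc1→b24/s0 MISS; vc=[]
#3 0x89→b17/s1 MISS; vc=[9]
#4 0xc4→b24/s0 L1-HIT; vc=[9]
#5 0xc3→b24/s0 L1-HIT; vc=[9]
#6 0x8b→b17/s1 L1-HIT; vc=[9]
#7 0xc3→b24/s0 L1-HIT; vc=[9]
#8 0x25→b4/s0 MISS; vc=[9,24]
#9 0x40→b8/s0 MISS; vc=[9,24,4]
#10 0x23→b4/s0 VC-HIT; vc=[9,24,8]
#11 0x2d→b5/s1 MISS; vc=[9,24,8,17]
#12 0x4e→b9/s1 VC-HIT; vc=[5,24,8,17]
#13 0x2f→b5/s1 VC-HIT; vc=[9,24,8,17]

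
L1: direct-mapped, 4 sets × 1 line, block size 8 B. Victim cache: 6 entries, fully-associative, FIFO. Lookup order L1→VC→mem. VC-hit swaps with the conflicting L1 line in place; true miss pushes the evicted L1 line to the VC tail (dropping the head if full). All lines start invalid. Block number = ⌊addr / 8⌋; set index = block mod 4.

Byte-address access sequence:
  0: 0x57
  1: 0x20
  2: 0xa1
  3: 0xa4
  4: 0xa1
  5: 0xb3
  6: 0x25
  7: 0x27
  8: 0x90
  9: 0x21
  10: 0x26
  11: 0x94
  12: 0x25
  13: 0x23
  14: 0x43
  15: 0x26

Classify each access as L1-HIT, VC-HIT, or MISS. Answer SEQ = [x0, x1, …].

SEQ = [MISS, MISS, MISS, L1-HIT, L1-HIT, MISS, VC-HIT, L1-HIT, MISS, L1-HIT, L1-HIT, L1-HIT, L1-HIT, L1-HIT, MISS, VC-HIT]

#0 0x57→b10/s2 MISS; vc=[]
#1 0x20→b4/s0 MISS; vc=[]
#2 0xa1→b20/s0 MISS; vc=[4]
#3 0xa4→b20/s0 L1-HIT; vc=[4]
#4 0xa1→b20/s0 L1-HIT; vc=[4]
#5 0xb3→b22/s2 MISS; vc=[4,10]
#6 0x25→b4/s0 VC-HIT; vc=[20,10]
#7 0x27→b4/s0 L1-HIT; vc=[20,10]
#8 0x90→b18/s2 MISS; vc=[20,10,22]
#9 0x21→b4/s0 L1-HIT; vc=[20,10,22]
#10 0x26→b4/s0 L1-HIT; vc=[20,10,22]
#11 0x94→b18/s2 L1-HIT; vc=[20,10,22]
#12 0x25→b4/s0 L1-HIT; vc=[20,10,22]
#13 0x23→b4/s0 L1-HIT; vc=[20,10,22]
#14 0x43→b8/s0 MISS; vc=[20,10,22,4]
#15 0x26→b4/s0 VC-HIT; vc=[20,10,22,8]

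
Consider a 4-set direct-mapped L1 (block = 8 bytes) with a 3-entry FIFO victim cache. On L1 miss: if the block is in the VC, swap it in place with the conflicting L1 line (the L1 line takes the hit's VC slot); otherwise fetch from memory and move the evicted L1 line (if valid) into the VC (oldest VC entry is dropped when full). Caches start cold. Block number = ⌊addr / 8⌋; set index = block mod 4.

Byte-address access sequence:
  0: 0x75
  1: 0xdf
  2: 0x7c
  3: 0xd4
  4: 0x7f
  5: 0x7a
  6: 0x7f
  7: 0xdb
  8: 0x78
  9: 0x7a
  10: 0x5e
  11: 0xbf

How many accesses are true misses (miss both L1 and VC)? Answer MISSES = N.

MISSES = 6

  [0] addr=0x75 blk=14 s=2: MISS | VC []
  [1] addr=0xdf blk=27 s=3: MISS | VC []
  [2] addr=0x7c blk=15 s=3: MISS | VC [27]
  [3] addr=0xd4 blk=26 s=2: MISS | VC [27, 14]
  [4] addr=0x7f blk=15 s=3: L1-HIT | VC [27, 14]
  [5] addr=0x7a blk=15 s=3: L1-HIT | VC [27, 14]
  [6] addr=0x7f blk=15 s=3: L1-HIT | VC [27, 14]
  [7] addr=0xdb blk=27 s=3: VC-HIT | VC [15, 14]
  [8] addr=0x78 blk=15 s=3: VC-HIT | VC [27, 14]
  [9] addr=0x7a blk=15 s=3: L1-HIT | VC [27, 14]
  [10] addr=0x5e blk=11 s=3: MISS | VC [27, 14, 15]
  [11] addr=0xbf blk=23 s=3: MISS | VC [14, 15, 11]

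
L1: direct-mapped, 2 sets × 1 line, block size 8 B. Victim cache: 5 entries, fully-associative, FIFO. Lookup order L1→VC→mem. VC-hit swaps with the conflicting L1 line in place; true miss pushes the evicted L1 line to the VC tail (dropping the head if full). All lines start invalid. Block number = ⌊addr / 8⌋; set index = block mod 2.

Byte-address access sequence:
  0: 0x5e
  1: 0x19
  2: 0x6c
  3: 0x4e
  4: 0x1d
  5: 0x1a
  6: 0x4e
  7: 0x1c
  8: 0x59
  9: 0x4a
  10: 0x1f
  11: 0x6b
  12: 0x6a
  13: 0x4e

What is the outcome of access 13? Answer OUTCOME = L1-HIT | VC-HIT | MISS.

OUTCOME = VC-HIT

#0 0x5e→b11/s1 MISS; vc=[]
#1 0x19→b3/s1 MISS; vc=[11]
#2 0x6c→b13/s1 MISS; vc=[11,3]
#3 0x4e→b9/s1 MISS; vc=[11,3,13]
#4 0x1d→b3/s1 VC-HIT; vc=[11,9,13]
#5 0x1a→b3/s1 L1-HIT; vc=[11,9,13]
#6 0x4e→b9/s1 VC-HIT; vc=[11,3,13]
#7 0x1c→b3/s1 VC-HIT; vc=[11,9,13]
#8 0x59→b11/s1 VC-HIT; vc=[3,9,13]
#9 0x4a→b9/s1 VC-HIT; vc=[3,11,13]
#10 0x1f→b3/s1 VC-HIT; vc=[9,11,13]
#11 0x6b→b13/s1 VC-HIT; vc=[9,11,3]
#12 0x6a→b13/s1 L1-HIT; vc=[9,11,3]
#13 0x4e→b9/s1 VC-HIT; vc=[13,11,3]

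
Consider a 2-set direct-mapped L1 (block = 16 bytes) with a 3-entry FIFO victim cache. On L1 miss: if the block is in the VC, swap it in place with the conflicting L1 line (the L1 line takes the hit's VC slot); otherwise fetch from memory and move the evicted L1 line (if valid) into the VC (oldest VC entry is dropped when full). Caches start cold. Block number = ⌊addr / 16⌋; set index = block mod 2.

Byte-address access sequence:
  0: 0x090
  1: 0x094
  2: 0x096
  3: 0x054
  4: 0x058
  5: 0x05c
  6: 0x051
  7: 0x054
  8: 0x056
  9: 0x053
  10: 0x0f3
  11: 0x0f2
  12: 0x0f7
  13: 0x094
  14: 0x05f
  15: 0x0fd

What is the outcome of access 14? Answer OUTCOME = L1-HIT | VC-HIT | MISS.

#0 0x90→b9/s1 MISS; vc=[]
#1 0x94→b9/s1 L1-HIT; vc=[]
#2 0x96→b9/s1 L1-HIT; vc=[]
#3 0x54→b5/s1 MISS; vc=[9]
#4 0x58→b5/s1 L1-HIT; vc=[9]
#5 0x5c→b5/s1 L1-HIT; vc=[9]
#6 0x51→b5/s1 L1-HIT; vc=[9]
#7 0x54→b5/s1 L1-HIT; vc=[9]
#8 0x56→b5/s1 L1-HIT; vc=[9]
#9 0x53→b5/s1 L1-HIT; vc=[9]
#10 0xf3→b15/s1 MISS; vc=[9,5]
#11 0xf2→b15/s1 L1-HIT; vc=[9,5]
#12 0xf7→b15/s1 L1-HIT; vc=[9,5]
#13 0x94→b9/s1 VC-HIT; vc=[15,5]
#14 0x5f→b5/s1 VC-HIT; vc=[15,9]
#15 0xfd→b15/s1 VC-HIT; vc=[5,9]

OUTCOME = VC-HIT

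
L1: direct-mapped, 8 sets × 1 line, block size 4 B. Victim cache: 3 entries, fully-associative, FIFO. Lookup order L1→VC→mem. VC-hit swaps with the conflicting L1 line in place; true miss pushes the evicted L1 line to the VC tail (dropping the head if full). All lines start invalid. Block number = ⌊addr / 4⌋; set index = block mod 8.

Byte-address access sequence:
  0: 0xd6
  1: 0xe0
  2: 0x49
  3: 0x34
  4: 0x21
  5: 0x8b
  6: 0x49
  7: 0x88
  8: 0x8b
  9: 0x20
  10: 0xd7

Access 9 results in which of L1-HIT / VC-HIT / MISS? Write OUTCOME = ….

OUTCOME = L1-HIT

0: 0xd6 (blk 53, set 5) → MISS  vc=[]
1: 0xe0 (blk 56, set 0) → MISS  vc=[]
2: 0x49 (blk 18, set 2) → MISS  vc=[]
3: 0x34 (blk 13, set 5) → MISS  vc=[53]
4: 0x21 (blk 8, set 0) → MISS  vc=[53, 56]
5: 0x8b (blk 34, set 2) → MISS  vc=[53, 56, 18]
6: 0x49 (blk 18, set 2) → VC-HIT  vc=[53, 56, 34]
7: 0x88 (blk 34, set 2) → VC-HIT  vc=[53, 56, 18]
8: 0x8b (blk 34, set 2) → L1-HIT  vc=[53, 56, 18]
9: 0x20 (blk 8, set 0) → L1-HIT  vc=[53, 56, 18]
10: 0xd7 (blk 53, set 5) → VC-HIT  vc=[13, 56, 18]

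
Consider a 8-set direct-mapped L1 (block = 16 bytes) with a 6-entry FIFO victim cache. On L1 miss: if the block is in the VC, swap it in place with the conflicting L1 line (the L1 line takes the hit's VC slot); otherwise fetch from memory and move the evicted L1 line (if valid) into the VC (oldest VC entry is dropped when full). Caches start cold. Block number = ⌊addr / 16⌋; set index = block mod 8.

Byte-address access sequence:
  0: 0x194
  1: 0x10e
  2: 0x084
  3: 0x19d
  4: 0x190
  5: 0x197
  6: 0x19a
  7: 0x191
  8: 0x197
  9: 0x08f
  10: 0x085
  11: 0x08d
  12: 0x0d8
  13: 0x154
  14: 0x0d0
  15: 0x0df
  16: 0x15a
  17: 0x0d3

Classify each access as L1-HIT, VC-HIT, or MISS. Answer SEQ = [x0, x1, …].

SEQ = [MISS, MISS, MISS, L1-HIT, L1-HIT, L1-HIT, L1-HIT, L1-HIT, L1-HIT, L1-HIT, L1-HIT, L1-HIT, MISS, MISS, VC-HIT, L1-HIT, VC-HIT, VC-HIT]

0: 0x194 (blk 25, set 1) → MISS  vc=[]
1: 0x10e (blk 16, set 0) → MISS  vc=[]
2: 0x84 (blk 8, set 0) → MISS  vc=[16]
3: 0x19d (blk 25, set 1) → L1-HIT  vc=[16]
4: 0x190 (blk 25, set 1) → L1-HIT  vc=[16]
5: 0x197 (blk 25, set 1) → L1-HIT  vc=[16]
6: 0x19a (blk 25, set 1) → L1-HIT  vc=[16]
7: 0x191 (blk 25, set 1) → L1-HIT  vc=[16]
8: 0x197 (blk 25, set 1) → L1-HIT  vc=[16]
9: 0x8f (blk 8, set 0) → L1-HIT  vc=[16]
10: 0x85 (blk 8, set 0) → L1-HIT  vc=[16]
11: 0x8d (blk 8, set 0) → L1-HIT  vc=[16]
12: 0xd8 (blk 13, set 5) → MISS  vc=[16]
13: 0x154 (blk 21, set 5) → MISS  vc=[16, 13]
14: 0xd0 (blk 13, set 5) → VC-HIT  vc=[16, 21]
15: 0xdf (blk 13, set 5) → L1-HIT  vc=[16, 21]
16: 0x15a (blk 21, set 5) → VC-HIT  vc=[16, 13]
17: 0xd3 (blk 13, set 5) → VC-HIT  vc=[16, 21]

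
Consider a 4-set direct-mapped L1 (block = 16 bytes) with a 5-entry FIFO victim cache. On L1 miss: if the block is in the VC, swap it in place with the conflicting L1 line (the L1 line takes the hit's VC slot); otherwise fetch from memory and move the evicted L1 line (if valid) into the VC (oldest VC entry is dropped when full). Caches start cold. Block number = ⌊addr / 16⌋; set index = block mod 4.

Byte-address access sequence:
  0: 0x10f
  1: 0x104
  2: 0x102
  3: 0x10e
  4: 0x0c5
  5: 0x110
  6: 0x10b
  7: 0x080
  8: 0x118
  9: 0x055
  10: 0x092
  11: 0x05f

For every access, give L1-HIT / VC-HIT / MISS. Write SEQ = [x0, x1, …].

  [0] addr=0x10f blk=16 s=0: MISS | VC []
  [1] addr=0x104 blk=16 s=0: L1-HIT | VC []
  [2] addr=0x102 blk=16 s=0: L1-HIT | VC []
  [3] addr=0x10e blk=16 s=0: L1-HIT | VC []
  [4] addr=0xc5 blk=12 s=0: MISS | VC [16]
  [5] addr=0x110 blk=17 s=1: MISS | VC [16]
  [6] addr=0x10b blk=16 s=0: VC-HIT | VC [12]
  [7] addr=0x80 blk=8 s=0: MISS | VC [12, 16]
  [8] addr=0x118 blk=17 s=1: L1-HIT | VC [12, 16]
  [9] addr=0x55 blk=5 s=1: MISS | VC [12, 16, 17]
  [10] addr=0x92 blk=9 s=1: MISS | VC [12, 16, 17, 5]
  [11] addr=0x5f blk=5 s=1: VC-HIT | VC [12, 16, 17, 9]

SEQ = [MISS, L1-HIT, L1-HIT, L1-HIT, MISS, MISS, VC-HIT, MISS, L1-HIT, MISS, MISS, VC-HIT]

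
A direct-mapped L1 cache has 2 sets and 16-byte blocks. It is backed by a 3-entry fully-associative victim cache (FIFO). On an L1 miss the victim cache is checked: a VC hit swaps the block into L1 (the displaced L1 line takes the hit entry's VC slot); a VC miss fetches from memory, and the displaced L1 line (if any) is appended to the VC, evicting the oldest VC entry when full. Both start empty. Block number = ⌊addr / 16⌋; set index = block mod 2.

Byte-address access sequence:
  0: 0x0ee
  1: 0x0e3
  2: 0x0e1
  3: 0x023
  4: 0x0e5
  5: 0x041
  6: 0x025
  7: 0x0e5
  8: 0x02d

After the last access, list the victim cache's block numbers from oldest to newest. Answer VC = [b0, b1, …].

VC = [4, 14]

  [0] addr=0xee blk=14 s=0: MISS | VC []
  [1] addr=0xe3 blk=14 s=0: L1-HIT | VC []
  [2] addr=0xe1 blk=14 s=0: L1-HIT | VC []
  [3] addr=0x23 blk=2 s=0: MISS | VC [14]
  [4] addr=0xe5 blk=14 s=0: VC-HIT | VC [2]
  [5] addr=0x41 blk=4 s=0: MISS | VC [2, 14]
  [6] addr=0x25 blk=2 s=0: VC-HIT | VC [4, 14]
  [7] addr=0xe5 blk=14 s=0: VC-HIT | VC [4, 2]
  [8] addr=0x2d blk=2 s=0: VC-HIT | VC [4, 14]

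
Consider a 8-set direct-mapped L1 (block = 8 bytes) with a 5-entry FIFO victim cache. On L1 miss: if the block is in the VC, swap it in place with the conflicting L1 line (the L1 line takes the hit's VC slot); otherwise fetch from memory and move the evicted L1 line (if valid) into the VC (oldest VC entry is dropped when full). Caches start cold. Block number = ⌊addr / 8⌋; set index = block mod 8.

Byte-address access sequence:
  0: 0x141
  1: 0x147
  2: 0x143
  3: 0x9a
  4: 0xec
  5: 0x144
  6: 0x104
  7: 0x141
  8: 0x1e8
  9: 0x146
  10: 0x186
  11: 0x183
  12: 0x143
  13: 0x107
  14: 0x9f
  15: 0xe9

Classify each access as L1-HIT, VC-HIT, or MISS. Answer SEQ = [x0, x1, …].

SEQ = [MISS, L1-HIT, L1-HIT, MISS, MISS, L1-HIT, MISS, VC-HIT, MISS, L1-HIT, MISS, L1-HIT, VC-HIT, VC-HIT, L1-HIT, VC-HIT]

0: 0x141 (blk 40, set 0) → MISS  vc=[]
1: 0x147 (blk 40, set 0) → L1-HIT  vc=[]
2: 0x143 (blk 40, set 0) → L1-HIT  vc=[]
3: 0x9a (blk 19, set 3) → MISS  vc=[]
4: 0xec (blk 29, set 5) → MISS  vc=[]
5: 0x144 (blk 40, set 0) → L1-HIT  vc=[]
6: 0x104 (blk 32, set 0) → MISS  vc=[40]
7: 0x141 (blk 40, set 0) → VC-HIT  vc=[32]
8: 0x1e8 (blk 61, set 5) → MISS  vc=[32, 29]
9: 0x146 (blk 40, set 0) → L1-HIT  vc=[32, 29]
10: 0x186 (blk 48, set 0) → MISS  vc=[32, 29, 40]
11: 0x183 (blk 48, set 0) → L1-HIT  vc=[32, 29, 40]
12: 0x143 (blk 40, set 0) → VC-HIT  vc=[32, 29, 48]
13: 0x107 (blk 32, set 0) → VC-HIT  vc=[40, 29, 48]
14: 0x9f (blk 19, set 3) → L1-HIT  vc=[40, 29, 48]
15: 0xe9 (blk 29, set 5) → VC-HIT  vc=[40, 61, 48]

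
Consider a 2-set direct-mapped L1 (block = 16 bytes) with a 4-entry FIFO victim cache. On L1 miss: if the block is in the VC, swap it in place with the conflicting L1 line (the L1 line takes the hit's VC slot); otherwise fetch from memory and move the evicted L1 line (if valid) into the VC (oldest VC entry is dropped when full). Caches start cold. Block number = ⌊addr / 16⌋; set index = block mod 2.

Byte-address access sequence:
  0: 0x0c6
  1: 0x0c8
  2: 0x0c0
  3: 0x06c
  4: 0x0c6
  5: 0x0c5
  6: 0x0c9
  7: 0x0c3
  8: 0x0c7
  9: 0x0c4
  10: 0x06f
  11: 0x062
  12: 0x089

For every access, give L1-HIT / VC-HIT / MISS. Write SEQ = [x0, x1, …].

SEQ = [MISS, L1-HIT, L1-HIT, MISS, VC-HIT, L1-HIT, L1-HIT, L1-HIT, L1-HIT, L1-HIT, VC-HIT, L1-HIT, MISS]

0: 0xc6 (blk 12, set 0) → MISS  vc=[]
1: 0xc8 (blk 12, set 0) → L1-HIT  vc=[]
2: 0xc0 (blk 12, set 0) → L1-HIT  vc=[]
3: 0x6c (blk 6, set 0) → MISS  vc=[12]
4: 0xc6 (blk 12, set 0) → VC-HIT  vc=[6]
5: 0xc5 (blk 12, set 0) → L1-HIT  vc=[6]
6: 0xc9 (blk 12, set 0) → L1-HIT  vc=[6]
7: 0xc3 (blk 12, set 0) → L1-HIT  vc=[6]
8: 0xc7 (blk 12, set 0) → L1-HIT  vc=[6]
9: 0xc4 (blk 12, set 0) → L1-HIT  vc=[6]
10: 0x6f (blk 6, set 0) → VC-HIT  vc=[12]
11: 0x62 (blk 6, set 0) → L1-HIT  vc=[12]
12: 0x89 (blk 8, set 0) → MISS  vc=[12, 6]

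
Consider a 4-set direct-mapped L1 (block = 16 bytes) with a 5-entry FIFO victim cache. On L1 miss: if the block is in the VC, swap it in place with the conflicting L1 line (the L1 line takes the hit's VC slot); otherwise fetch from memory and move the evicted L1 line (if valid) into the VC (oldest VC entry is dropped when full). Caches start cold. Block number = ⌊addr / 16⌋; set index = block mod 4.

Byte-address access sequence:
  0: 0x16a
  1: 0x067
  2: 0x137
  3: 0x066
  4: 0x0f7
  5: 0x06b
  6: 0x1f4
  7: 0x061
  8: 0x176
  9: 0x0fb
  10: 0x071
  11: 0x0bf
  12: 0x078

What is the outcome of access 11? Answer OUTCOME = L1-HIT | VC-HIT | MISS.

#0 0x16a→b22/s2 MISS; vc=[]
#1 0x67→b6/s2 MISS; vc=[22]
#2 0x137→b19/s3 MISS; vc=[22]
#3 0x66→b6/s2 L1-HIT; vc=[22]
#4 0xf7→b15/s3 MISS; vc=[22,19]
#5 0x6b→b6/s2 L1-HIT; vc=[22,19]
#6 0x1f4→b31/s3 MISS; vc=[22,19,15]
#7 0x61→b6/s2 L1-HIT; vc=[22,19,15]
#8 0x176→b23/s3 MISS; vc=[22,19,15,31]
#9 0xfb→b15/s3 VC-HIT; vc=[22,19,23,31]
#10 0x71→b7/s3 MISS; vc=[22,19,23,31,15]
#11 0xbf→b11/s3 MISS; vc=[19,23,31,15,7]
#12 0x78→b7/s3 VC-HIT; vc=[19,23,31,15,11]

OUTCOME = MISS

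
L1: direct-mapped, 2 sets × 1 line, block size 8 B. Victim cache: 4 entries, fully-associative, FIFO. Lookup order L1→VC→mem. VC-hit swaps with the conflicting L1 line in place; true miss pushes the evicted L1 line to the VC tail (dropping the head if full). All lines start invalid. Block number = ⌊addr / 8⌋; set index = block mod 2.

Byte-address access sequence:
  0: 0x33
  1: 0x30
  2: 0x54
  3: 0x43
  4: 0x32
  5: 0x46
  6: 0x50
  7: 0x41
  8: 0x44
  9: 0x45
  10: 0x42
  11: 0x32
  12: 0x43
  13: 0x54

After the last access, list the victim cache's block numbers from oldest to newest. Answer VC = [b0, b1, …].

VC = [6, 8]

0: 0x33 (blk 6, set 0) → MISS  vc=[]
1: 0x30 (blk 6, set 0) → L1-HIT  vc=[]
2: 0x54 (blk 10, set 0) → MISS  vc=[6]
3: 0x43 (blk 8, set 0) → MISS  vc=[6, 10]
4: 0x32 (blk 6, set 0) → VC-HIT  vc=[8, 10]
5: 0x46 (blk 8, set 0) → VC-HIT  vc=[6, 10]
6: 0x50 (blk 10, set 0) → VC-HIT  vc=[6, 8]
7: 0x41 (blk 8, set 0) → VC-HIT  vc=[6, 10]
8: 0x44 (blk 8, set 0) → L1-HIT  vc=[6, 10]
9: 0x45 (blk 8, set 0) → L1-HIT  vc=[6, 10]
10: 0x42 (blk 8, set 0) → L1-HIT  vc=[6, 10]
11: 0x32 (blk 6, set 0) → VC-HIT  vc=[8, 10]
12: 0x43 (blk 8, set 0) → VC-HIT  vc=[6, 10]
13: 0x54 (blk 10, set 0) → VC-HIT  vc=[6, 8]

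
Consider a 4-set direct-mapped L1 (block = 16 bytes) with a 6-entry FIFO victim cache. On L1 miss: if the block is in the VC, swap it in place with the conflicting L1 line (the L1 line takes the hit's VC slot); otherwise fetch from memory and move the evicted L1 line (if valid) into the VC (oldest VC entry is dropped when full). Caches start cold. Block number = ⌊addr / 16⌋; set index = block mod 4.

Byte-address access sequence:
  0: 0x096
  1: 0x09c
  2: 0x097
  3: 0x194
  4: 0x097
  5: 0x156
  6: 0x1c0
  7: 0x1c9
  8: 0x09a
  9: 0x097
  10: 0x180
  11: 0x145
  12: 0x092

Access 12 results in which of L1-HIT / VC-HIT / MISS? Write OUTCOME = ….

OUTCOME = L1-HIT

  [0] addr=0x96 blk=9 s=1: MISS | VC []
  [1] addr=0x9c blk=9 s=1: L1-HIT | VC []
  [2] addr=0x97 blk=9 s=1: L1-HIT | VC []
  [3] addr=0x194 blk=25 s=1: MISS | VC [9]
  [4] addr=0x97 blk=9 s=1: VC-HIT | VC [25]
  [5] addr=0x156 blk=21 s=1: MISS | VC [25, 9]
  [6] addr=0x1c0 blk=28 s=0: MISS | VC [25, 9]
  [7] addr=0x1c9 blk=28 s=0: L1-HIT | VC [25, 9]
  [8] addr=0x9a blk=9 s=1: VC-HIT | VC [25, 21]
  [9] addr=0x97 blk=9 s=1: L1-HIT | VC [25, 21]
  [10] addr=0x180 blk=24 s=0: MISS | VC [25, 21, 28]
  [11] addr=0x145 blk=20 s=0: MISS | VC [25, 21, 28, 24]
  [12] addr=0x92 blk=9 s=1: L1-HIT | VC [25, 21, 28, 24]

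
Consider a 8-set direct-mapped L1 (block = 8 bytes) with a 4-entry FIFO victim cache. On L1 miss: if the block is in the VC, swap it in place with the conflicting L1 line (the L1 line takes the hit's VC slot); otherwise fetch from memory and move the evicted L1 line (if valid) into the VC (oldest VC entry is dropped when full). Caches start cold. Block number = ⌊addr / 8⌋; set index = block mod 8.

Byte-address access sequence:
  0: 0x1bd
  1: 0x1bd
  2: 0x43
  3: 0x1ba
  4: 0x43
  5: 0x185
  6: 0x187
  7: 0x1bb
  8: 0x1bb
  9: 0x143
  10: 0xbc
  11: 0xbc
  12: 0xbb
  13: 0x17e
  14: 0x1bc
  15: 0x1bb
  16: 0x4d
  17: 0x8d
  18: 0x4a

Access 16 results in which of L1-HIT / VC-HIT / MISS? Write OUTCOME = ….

OUTCOME = MISS

#0 0x1bd→b55/s7 MISS; vc=[]
#1 0x1bd→b55/s7 L1-HIT; vc=[]
#2 0x43→b8/s0 MISS; vc=[]
#3 0x1ba→b55/s7 L1-HIT; vc=[]
#4 0x43→b8/s0 L1-HIT; vc=[]
#5 0x185→b48/s0 MISS; vc=[8]
#6 0x187→b48/s0 L1-HIT; vc=[8]
#7 0x1bb→b55/s7 L1-HIT; vc=[8]
#8 0x1bb→b55/s7 L1-HIT; vc=[8]
#9 0x143→b40/s0 MISS; vc=[8,48]
#10 0xbc→b23/s7 MISS; vc=[8,48,55]
#11 0xbc→b23/s7 L1-HIT; vc=[8,48,55]
#12 0xbb→b23/s7 L1-HIT; vc=[8,48,55]
#13 0x17e→b47/s7 MISS; vc=[8,48,55,23]
#14 0x1bc→b55/s7 VC-HIT; vc=[8,48,47,23]
#15 0x1bb→b55/s7 L1-HIT; vc=[8,48,47,23]
#16 0x4d→b9/s1 MISS; vc=[8,48,47,23]
#17 0x8d→b17/s1 MISS; vc=[48,47,23,9]
#18 0x4a→b9/s1 VC-HIT; vc=[48,47,23,17]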